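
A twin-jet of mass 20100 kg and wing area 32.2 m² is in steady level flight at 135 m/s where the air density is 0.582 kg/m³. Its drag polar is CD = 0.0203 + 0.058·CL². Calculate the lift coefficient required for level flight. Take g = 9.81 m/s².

CL = 1.15

Level flight ⇒ L = W = m·g = 20100 × 9.81 = 1.9718×10^5 N.
Dynamic pressure q = 0.5 × 0.582 × 135² = 5303 Pa.
CL = 2W/(ρv²S) = 2×1.9718×10^5/(0.582×135²×32.2) = 1.155.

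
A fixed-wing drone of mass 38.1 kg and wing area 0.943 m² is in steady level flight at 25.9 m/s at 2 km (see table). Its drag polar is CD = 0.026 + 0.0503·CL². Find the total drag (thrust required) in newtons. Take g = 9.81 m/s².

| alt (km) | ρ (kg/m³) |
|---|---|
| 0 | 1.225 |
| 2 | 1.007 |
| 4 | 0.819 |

D = 30.3 N

At 2 km, from the table: ρ = 1.007 kg/m³.
Weight W = mg = 38.1 × 9.81 = 373.76 N; in level flight L = W.
q = ½ρv² = ½ × 1.007 × 25.9² = 337.8 Pa.
CL = W/(q·S) = 373.76 / (337.8 × 0.943) = 1.174.
CD = 0.026 + 0.0503 × 1.174² = 0.09527.
D = q·S·CD = 337.8 × 0.943 × 0.09527 = 30.34 N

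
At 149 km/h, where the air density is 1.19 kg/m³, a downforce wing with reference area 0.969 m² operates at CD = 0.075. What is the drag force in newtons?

Convert speed: v = 149 km/h ÷ 3.6 = 41.39 m/s.
Dynamic pressure q = ½ρv² = ½ × 1.19 × 41.39² = 1019 Pa.
D = q·S·CD = 1019 × 0.969 × 0.075 = 74.1 N

D = 74.1 N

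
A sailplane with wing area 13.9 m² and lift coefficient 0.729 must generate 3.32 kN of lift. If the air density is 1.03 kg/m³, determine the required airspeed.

L = ½ρv²S·CL ⇒ v = √(2L/(ρ·S·CL))
v = √(2 × 3320 / (1.03 × 13.9 × 0.729)) = √636.2 = 25.2 m/s

v = 25.2 m/s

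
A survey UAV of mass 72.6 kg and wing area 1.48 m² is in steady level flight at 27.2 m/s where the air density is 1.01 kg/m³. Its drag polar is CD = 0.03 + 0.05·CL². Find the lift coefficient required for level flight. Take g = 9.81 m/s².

Level flight ⇒ L = W = m·g = 72.6 × 9.81 = 712.21 N.
q = ½ρv² = ½ × 1.01 × 27.2² = 373.6 Pa.
Required CL = L/(qS) = 712.21/(373.6·1.48) = 1.288.

CL = 1.29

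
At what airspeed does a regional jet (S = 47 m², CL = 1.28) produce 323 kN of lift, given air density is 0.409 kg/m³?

v = 162 m/s

L = ½ρv²S·CL ⇒ v = √(2L/(ρ·S·CL))
v = √(2 × 3.23×10^5 / (0.409 × 47 × 1.28)) = √26250 = 162 m/s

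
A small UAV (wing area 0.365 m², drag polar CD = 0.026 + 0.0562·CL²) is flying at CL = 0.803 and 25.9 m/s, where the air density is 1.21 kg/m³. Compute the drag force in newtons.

D = 9.22 N

CD = 0.026 + 0.0562 × 0.803² = 0.06224
D = ½ρv²S·CD = ½ × 1.21 × 25.9² × 0.365 × 0.06224 = 9.22 N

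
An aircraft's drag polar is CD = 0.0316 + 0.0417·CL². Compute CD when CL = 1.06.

CD = 0.0316 + 0.0417 × 1.06² = 0.0316 + 0.04685 = 0.0785

CD = 0.0785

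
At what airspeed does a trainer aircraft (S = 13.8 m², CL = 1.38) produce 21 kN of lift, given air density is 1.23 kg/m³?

v = 42.3 m/s

L = ½ρv²S·CL ⇒ v = √(2L/(ρ·S·CL))
v = √(2 × 21000 / (1.23 × 13.8 × 1.38)) = √1793 = 42.3 m/s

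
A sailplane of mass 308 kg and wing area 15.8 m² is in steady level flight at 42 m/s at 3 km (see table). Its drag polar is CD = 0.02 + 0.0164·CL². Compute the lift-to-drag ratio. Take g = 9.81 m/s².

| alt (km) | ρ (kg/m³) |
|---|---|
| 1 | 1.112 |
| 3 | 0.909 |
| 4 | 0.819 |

At 3 km, from the table: ρ = 0.909 kg/m³.
In steady level flight, lift balances weight: W = mg = 308 × 9.81 = 3021.5 N.
q = ½ρv² = ½ × 0.909 × 42² = 801.7 Pa.
CL = W/(q·S) = 3021.5 / (801.7 × 15.8) = 0.2385.
CD = 0.02 + 0.0164 × 0.2385² = 0.02093.
L/D = CL/CD = 0.2385 / 0.02093 = 11.4

L/D = 11.4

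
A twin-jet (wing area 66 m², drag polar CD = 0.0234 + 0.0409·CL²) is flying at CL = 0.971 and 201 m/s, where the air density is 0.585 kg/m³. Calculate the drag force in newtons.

D = 48300 N

CD = 0.0234 + 0.0409 × 0.971² = 0.06196
D = ½ρv²S·CD = ½ × 0.585 × 201² × 66 × 0.06196 = 48300 N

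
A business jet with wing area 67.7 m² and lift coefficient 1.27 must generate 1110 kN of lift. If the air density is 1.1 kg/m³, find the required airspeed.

L = ½ρv²S·CL ⇒ v = √(2L/(ρ·S·CL))
v = √(2 × 1.11×10^6 / (1.1 × 67.7 × 1.27)) = √23470 = 153 m/s

v = 153 m/s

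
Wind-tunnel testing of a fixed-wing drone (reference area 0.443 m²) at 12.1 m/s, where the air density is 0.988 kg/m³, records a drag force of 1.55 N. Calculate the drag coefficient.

CD = 0.0484

From D = ½ρv²S·CD, rearranging gives CD = 2D/(ρv²S).
CD = 2 × 1.55 / (0.988 × 12.1² × 0.443) = 0.0484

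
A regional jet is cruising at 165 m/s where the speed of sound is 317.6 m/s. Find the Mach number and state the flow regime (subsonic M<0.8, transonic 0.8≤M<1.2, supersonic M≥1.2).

M = v/a = 165 / 317.6 = 0.52
M = 0.52 → subsonic.

M = 0.52 (subsonic)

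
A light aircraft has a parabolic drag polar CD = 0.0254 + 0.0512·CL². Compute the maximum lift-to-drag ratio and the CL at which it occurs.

For CD = CD0 + K·CL², (L/D)max occurs at CL* = √(CD0/K) and equals 1/(2√(K·CD0)).
(L/D)max = 1/(2√(0.0512 × 0.0254)) = 1/(2 × 0.03606) = 13.9
CL* = √(0.0254/0.0512) = 0.704

(L/D)max = 13.9, at CL = 0.704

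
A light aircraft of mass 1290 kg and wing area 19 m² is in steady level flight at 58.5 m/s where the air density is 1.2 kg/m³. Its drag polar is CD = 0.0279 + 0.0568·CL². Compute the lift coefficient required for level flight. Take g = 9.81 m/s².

CL = 0.324

Level flight ⇒ L = W = m·g = 1290 × 9.81 = 12655 N.
q = ½ρv² = ½ × 1.2 × 58.5² = 2053 Pa.
CL = 2W/(ρv²S) = 2×12655/(1.2×58.5²×19) = 0.3244.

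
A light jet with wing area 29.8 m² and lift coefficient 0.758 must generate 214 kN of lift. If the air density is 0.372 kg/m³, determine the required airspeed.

v = 226 m/s

L = ½ρv²S·CL ⇒ v = √(2L/(ρ·S·CL))
v = √(2 × 2.14×10^5 / (0.372 × 29.8 × 0.758)) = √50930 = 226 m/s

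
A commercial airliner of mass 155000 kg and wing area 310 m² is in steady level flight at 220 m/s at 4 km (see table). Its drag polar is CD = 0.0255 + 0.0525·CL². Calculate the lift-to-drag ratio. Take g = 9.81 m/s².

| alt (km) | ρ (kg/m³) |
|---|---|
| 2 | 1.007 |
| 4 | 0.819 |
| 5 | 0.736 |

L/D = 8.62

At 4 km, from the table: ρ = 0.819 kg/m³.
In steady level flight, lift balances weight: W = mg = 155000 × 9.81 = 1.5206×10^6 N.
q = ½ρv² = ½ × 0.819 × 220² = 19820 Pa.
CL = 2W/(ρv²S) = 2×1.5206×10^6/(0.819×220²×310) = 0.2475.
CD = 0.0255 + 0.0525 × 0.2475² = 0.02872.
L/D = CL/CD = 0.2475 / 0.02872 = 8.62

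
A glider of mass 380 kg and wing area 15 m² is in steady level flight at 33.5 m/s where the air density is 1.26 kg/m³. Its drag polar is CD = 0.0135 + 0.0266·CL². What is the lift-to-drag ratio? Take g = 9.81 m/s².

Weight W = mg = 380 × 9.81 = 3727.8 N; in level flight L = W.
Dynamic pressure q = 0.5 × 1.26 × 33.5² = 707 Pa.
CL = 2W/(ρv²S) = 2×3727.8/(1.26×33.5²×15) = 0.3515.
CD = 0.0135 + 0.0266 × 0.3515² = 0.01679.
L/D = CL/CD = 0.3515 / 0.01679 = 20.9

L/D = 20.9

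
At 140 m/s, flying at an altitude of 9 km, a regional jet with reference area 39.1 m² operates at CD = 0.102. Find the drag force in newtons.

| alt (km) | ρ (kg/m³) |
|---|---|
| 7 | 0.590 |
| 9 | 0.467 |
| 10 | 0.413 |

D = 18300 N

At 9 km, from the table: ρ = 0.467 kg/m³.
D = ½ρv²S·CD = ½ × 0.467 × 140² × 39.1 × 0.102 = 18300 N ≈ 18.3 kN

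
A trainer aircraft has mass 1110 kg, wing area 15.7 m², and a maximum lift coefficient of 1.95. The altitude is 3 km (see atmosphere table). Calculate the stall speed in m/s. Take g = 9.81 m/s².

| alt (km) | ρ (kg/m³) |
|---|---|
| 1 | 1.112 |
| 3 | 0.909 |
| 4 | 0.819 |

V_stall = 28 m/s

At 3 km, from the table: ρ = 0.909 kg/m³.
Stall occurs when L = W at CL,max. W = mg = 1110 × 9.81 = 10890 N.
From L = ½ρV²S·CL,max = W: V_stall = √(2W/(ρSCL,max)) = √(2·10890/(0.909·15.7·1.95))
V_stall = √782.6 = 28 m/s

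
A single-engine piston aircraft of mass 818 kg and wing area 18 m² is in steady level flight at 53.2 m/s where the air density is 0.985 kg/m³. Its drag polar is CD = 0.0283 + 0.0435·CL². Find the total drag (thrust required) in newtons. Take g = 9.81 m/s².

In steady level flight, lift balances weight: W = mg = 818 × 9.81 = 8024.6 N.
Dynamic pressure q = 0.5 × 0.985 × 53.2² = 1394 Pa.
CL = 2W/(ρv²S) = 2×8024.6/(0.985×53.2²×18) = 0.3198.
CD = 0.0283 + 0.0435 × 0.3198² = 0.03275.
D = q·S·CD = 1394 × 18 × 0.03275 = 821.7 N

D = 822 N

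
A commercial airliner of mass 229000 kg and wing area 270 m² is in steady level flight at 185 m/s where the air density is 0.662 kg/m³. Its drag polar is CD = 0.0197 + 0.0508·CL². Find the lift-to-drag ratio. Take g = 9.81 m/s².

L/D = 15.6

Weight W = mg = 229000 × 9.81 = 2.2465×10^6 N; in level flight L = W.
Dynamic pressure q = 0.5 × 0.662 × 185² = 11330 Pa.
Required CL = L/(qS) = 2.2465×10^6/(11330·270) = 0.7345.
CD = 0.0197 + 0.0508 × 0.7345² = 0.0471.
L/D = CL/CD = 0.7345 / 0.0471 = 15.6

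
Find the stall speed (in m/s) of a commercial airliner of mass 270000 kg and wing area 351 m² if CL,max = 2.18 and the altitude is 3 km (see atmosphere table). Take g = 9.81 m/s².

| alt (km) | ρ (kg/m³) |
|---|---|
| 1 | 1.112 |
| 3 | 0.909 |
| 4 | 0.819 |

V_stall = 87.3 m/s

At 3 km, from the table: ρ = 0.909 kg/m³.
At stall, lift equals weight: L = W = m·g = 270000 × 9.81 = 2.649×10^6 N.
V_stall = √(2W/(ρ·S·CL,max)) = √(2 × 2.649×10^6 / (0.909 × 351 × 2.18))
V_stall = √7616 = 87.3 m/s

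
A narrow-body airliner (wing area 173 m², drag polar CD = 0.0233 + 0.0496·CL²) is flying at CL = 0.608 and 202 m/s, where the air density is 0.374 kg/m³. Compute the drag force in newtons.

D = 55000 N

CD = 0.0233 + 0.0496 × 0.608² = 0.04164
D = ½ρv²S·CD = ½ × 0.374 × 202² × 173 × 0.04164 = 55000 N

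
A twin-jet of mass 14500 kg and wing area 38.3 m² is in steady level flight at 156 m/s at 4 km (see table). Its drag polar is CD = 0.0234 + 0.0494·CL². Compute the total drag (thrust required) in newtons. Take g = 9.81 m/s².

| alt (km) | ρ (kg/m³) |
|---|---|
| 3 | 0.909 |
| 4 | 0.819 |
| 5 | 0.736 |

D = 11600 N

At 4 km, from the table: ρ = 0.819 kg/m³.
Level flight ⇒ L = W = m·g = 14500 × 9.81 = 1.4224×10^5 N.
q = ½ρv² = ½ × 0.819 × 156² = 9966 Pa.
CL = 2W/(ρv²S) = 2×1.4224×10^5/(0.819×156²×38.3) = 0.3727.
CD = 0.0234 + 0.0494 × 0.3727² = 0.03026.
D = q·S·CD = 9966 × 38.3 × 0.03026 = 11550 N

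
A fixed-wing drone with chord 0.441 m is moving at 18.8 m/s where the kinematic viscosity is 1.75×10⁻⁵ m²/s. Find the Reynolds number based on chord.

Re = 4.74×10^5

Re = v·c/ν = 18.8 × 0.441 / (1.75×10⁻⁵) = 4.74×10^5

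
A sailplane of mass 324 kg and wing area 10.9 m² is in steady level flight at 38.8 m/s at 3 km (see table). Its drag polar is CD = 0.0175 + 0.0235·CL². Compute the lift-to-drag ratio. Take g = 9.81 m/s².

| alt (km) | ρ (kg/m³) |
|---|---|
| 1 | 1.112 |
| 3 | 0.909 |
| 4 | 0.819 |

L/D = 19.6

At 3 km, from the table: ρ = 0.909 kg/m³.
Weight W = mg = 324 × 9.81 = 3178.4 N; in level flight L = W.
Dynamic pressure q = 0.5 × 0.909 × 38.8² = 684.2 Pa.
CL = W/(q·S) = 3178.4 / (684.2 × 10.9) = 0.4262.
CD = 0.0175 + 0.0235 × 0.4262² = 0.02177.
L/D = CL/CD = 0.4262 / 0.02177 = 19.6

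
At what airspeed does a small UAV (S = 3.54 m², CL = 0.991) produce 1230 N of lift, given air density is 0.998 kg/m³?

v = 26.5 m/s

L = ½ρv²S·CL ⇒ v = √(2L/(ρ·S·CL))
v = √(2 × 1230 / (0.998 × 3.54 × 0.991)) = √702.6 = 26.5 m/s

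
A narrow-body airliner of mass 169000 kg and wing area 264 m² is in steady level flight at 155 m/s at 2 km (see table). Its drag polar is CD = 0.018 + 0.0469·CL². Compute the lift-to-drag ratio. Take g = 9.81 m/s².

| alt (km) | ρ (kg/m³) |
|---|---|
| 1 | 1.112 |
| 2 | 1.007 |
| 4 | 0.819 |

At 2 km, from the table: ρ = 1.007 kg/m³.
Level flight ⇒ L = W = m·g = 169000 × 9.81 = 1.6579×10^6 N.
q = ½ρv² = ½ × 1.007 × 155² = 12100 Pa.
CL = W/(q·S) = 1.6579×10^6 / (12100 × 264) = 0.5191.
CD = 0.018 + 0.0469 × 0.5191² = 0.03064.
L/D = CL/CD = 0.5191 / 0.03064 = 16.9

L/D = 16.9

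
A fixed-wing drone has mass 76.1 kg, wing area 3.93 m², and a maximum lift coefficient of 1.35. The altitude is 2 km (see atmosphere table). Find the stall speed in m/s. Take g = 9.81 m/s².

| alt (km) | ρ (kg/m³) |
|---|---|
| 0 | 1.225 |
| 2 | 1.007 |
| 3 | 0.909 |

V_stall = 16.7 m/s

At 2 km, from the table: ρ = 1.007 kg/m³.
Weight W = mg = 76.1 × 9.81 = 746.5 N.
From L = ½ρV²S·CL,max = W: V_stall = √(2W/(ρSCL,max)) = √(2·746.5/(1.007·3.93·1.35))
V_stall = √279.5 = 16.7 m/s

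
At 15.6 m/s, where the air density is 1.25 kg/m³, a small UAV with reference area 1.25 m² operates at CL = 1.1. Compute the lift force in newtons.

L = 209 N

L = ½ρv²S·CL = ½ × 1.25 × 15.6² × 1.25 × 1.1 = 209 N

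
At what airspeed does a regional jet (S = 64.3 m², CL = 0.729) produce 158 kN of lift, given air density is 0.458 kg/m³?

v = 121 m/s

L = ½ρv²S·CL ⇒ v = √(2L/(ρ·S·CL))
v = √(2 × 1.58×10^5 / (0.458 × 64.3 × 0.729)) = √14720 = 121 m/s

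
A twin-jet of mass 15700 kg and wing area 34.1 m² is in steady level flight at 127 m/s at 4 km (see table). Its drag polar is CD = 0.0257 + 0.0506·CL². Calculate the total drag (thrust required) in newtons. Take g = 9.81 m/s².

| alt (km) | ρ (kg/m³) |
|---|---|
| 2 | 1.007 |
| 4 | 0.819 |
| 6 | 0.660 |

At 4 km, from the table: ρ = 0.819 kg/m³.
Level flight ⇒ L = W = m·g = 15700 × 9.81 = 1.5402×10^5 N.
Dynamic pressure q = 0.5 × 0.819 × 127² = 6605 Pa.
CL = W/(q·S) = 1.5402×10^5 / (6605 × 34.1) = 0.6838.
CD = 0.0257 + 0.0506 × 0.6838² = 0.04936.
D = q·S·CD = 6605 × 34.1 × 0.04936 = 11120 N

D = 11100 N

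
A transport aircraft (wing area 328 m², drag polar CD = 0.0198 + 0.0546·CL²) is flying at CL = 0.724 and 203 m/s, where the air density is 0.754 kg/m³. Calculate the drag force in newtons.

D = 2.47×10^5 N

CD = 0.0198 + 0.0546 × 0.724² = 0.04842
D = ½ρv²S·CD = ½ × 0.754 × 203² × 328 × 0.04842 = 2.47×10^5 N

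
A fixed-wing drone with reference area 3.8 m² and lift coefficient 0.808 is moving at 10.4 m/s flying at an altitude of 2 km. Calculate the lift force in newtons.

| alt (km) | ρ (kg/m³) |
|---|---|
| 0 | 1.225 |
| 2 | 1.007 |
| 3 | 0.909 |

L = 167 N

At 2 km, from the table: ρ = 1.007 kg/m³.
Dynamic pressure q = ½ρv² = ½ × 1.007 × 10.4² = 54.46 Pa.
L = q·S·CL = 54.46 × 3.8 × 0.808 = 167 N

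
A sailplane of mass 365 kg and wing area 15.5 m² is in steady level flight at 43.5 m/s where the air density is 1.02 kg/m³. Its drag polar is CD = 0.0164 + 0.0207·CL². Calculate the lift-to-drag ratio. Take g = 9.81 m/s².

L/D = 13.6

In steady level flight, lift balances weight: W = mg = 365 × 9.81 = 3580.7 N.
Dynamic pressure q = 0.5 × 1.02 × 43.5² = 965 Pa.
Required CL = L/(qS) = 3580.7/(965·15.5) = 0.2394.
CD = 0.0164 + 0.0207 × 0.2394² = 0.01759.
L/D = CL/CD = 0.2394 / 0.01759 = 13.6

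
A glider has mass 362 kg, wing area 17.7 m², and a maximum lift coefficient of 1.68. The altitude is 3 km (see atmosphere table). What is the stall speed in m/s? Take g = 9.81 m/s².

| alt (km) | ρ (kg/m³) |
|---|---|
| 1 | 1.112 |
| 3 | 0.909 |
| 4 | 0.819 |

At 3 km, from the table: ρ = 0.909 kg/m³.
Stall occurs when L = W at CL,max. W = mg = 362 × 9.81 = 3551 N.
V_stall = √(2W/(ρ·S·CL,max)) = √(2 × 3551 / (0.909 × 17.7 × 1.68))
V_stall = √262.8 = 16.2 m/s

V_stall = 16.2 m/s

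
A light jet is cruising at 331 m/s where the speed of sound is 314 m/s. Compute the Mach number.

M = v/a = 331 / 314 = 1.05

M = 1.05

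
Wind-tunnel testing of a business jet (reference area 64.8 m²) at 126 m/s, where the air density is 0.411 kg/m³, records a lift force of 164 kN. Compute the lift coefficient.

From L = ½ρv²S·CL, rearranging gives CL = 2L/(ρv²S).
CL = 2 × 1.64×10^5 / (0.411 × 126² × 64.8) = 0.776

CL = 0.776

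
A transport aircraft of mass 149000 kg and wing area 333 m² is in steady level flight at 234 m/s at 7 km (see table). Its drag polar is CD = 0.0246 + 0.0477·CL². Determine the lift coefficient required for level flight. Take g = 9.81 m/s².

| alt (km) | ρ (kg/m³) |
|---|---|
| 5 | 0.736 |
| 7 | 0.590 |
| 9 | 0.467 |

CL = 0.272

At 7 km, from the table: ρ = 0.590 kg/m³.
Weight W = mg = 149000 × 9.81 = 1.4617×10^6 N; in level flight L = W.
Dynamic pressure q = 0.5 × 0.59 × 234² = 16150 Pa.
Required CL = L/(qS) = 1.4617×10^6/(16150·333) = 0.2717.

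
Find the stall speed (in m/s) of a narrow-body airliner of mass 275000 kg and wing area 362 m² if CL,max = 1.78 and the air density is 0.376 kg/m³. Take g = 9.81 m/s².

At stall, lift equals weight: L = W = m·g = 275000 × 9.81 = 2.698×10^6 N.
V_stall = √(2W/(ρ·S·CL,max)) = √(2 × 2.698×10^6 / (0.376 × 362 × 1.78))
V_stall = √22270 = 149 m/s

V_stall = 149 m/s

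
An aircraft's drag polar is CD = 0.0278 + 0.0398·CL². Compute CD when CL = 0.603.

CD = 0.0423

CD = 0.0278 + 0.0398 × 0.603² = 0.0278 + 0.01447 = 0.0423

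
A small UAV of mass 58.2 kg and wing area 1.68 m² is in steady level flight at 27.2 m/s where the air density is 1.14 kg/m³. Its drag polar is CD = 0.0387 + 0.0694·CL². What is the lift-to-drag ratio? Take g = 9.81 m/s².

Level flight ⇒ L = W = m·g = 58.2 × 9.81 = 570.94 N.
Dynamic pressure q = 0.5 × 1.14 × 27.2² = 421.7 Pa.
CL = 2W/(ρv²S) = 2×570.94/(1.14×27.2²×1.68) = 0.8059.
CD = 0.0387 + 0.0694 × 0.8059² = 0.08377.
L/D = CL/CD = 0.8059 / 0.08377 = 9.62

L/D = 9.62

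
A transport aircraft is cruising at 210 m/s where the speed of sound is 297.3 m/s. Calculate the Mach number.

M = 0.706

M = v/a = 210 / 297.3 = 0.706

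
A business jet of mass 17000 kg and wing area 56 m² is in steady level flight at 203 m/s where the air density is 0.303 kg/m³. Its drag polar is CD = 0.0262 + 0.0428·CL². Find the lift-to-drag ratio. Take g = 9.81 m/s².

L/D = 13.3

Weight W = mg = 17000 × 9.81 = 1.6677×10^5 N; in level flight L = W.
q = ½ρv² = ½ × 0.303 × 203² = 6243 Pa.
CL = 2W/(ρv²S) = 2×1.6677×10^5/(0.303×203²×56) = 0.477.
CD = 0.0262 + 0.0428 × 0.477² = 0.03594.
L/D = CL/CD = 0.477 / 0.03594 = 13.3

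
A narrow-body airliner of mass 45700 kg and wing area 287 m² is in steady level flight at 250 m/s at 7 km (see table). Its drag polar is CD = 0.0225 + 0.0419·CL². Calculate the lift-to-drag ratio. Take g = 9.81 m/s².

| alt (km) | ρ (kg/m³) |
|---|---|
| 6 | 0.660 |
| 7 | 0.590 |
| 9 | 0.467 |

L/D = 3.72

At 7 km, from the table: ρ = 0.590 kg/m³.
Level flight ⇒ L = W = m·g = 45700 × 9.81 = 4.4832×10^5 N.
q = ½ρv² = ½ × 0.59 × 250² = 18440 Pa.
Required CL = L/(qS) = 4.4832×10^5/(18440·287) = 0.08472.
CD = 0.0225 + 0.0419 × 0.08472² = 0.0228.
L/D = CL/CD = 0.08472 / 0.0228 = 3.72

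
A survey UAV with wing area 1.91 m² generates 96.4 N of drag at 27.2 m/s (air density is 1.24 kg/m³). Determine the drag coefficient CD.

From D = ½ρv²S·CD, rearranging gives CD = 2D/(ρv²S).
CD = 2 × 96.4 / (1.24 × 27.2² × 1.91) = 0.11

CD = 0.11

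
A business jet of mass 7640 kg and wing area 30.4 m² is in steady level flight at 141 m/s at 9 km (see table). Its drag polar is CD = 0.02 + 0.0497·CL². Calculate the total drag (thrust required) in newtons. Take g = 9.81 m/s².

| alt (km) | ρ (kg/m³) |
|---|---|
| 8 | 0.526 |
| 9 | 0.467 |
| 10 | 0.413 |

D = 4800 N

At 9 km, from the table: ρ = 0.467 kg/m³.
Weight W = mg = 7640 × 9.81 = 74948 N; in level flight L = W.
q = ½ρv² = ½ × 0.467 × 141² = 4642 Pa.
Required CL = L/(qS) = 74948/(4642·30.4) = 0.5311.
CD = 0.02 + 0.0497 × 0.5311² = 0.03402.
D = q·S·CD = 4642 × 30.4 × 0.03402 = 4801 N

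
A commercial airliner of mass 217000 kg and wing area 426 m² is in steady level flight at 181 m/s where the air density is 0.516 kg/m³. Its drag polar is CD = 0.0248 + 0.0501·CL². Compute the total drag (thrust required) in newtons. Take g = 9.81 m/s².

D = 1.52×10^5 N

In steady level flight, lift balances weight: W = mg = 217000 × 9.81 = 2.1288×10^6 N.
q = ½ρv² = ½ × 0.516 × 181² = 8452 Pa.
Required CL = L/(qS) = 2.1288×10^6/(8452·426) = 0.5912.
CD = 0.0248 + 0.0501 × 0.5912² = 0.04231.
D = q·S·CD = 8452 × 426 × 0.04231 = 1.524×10^5 N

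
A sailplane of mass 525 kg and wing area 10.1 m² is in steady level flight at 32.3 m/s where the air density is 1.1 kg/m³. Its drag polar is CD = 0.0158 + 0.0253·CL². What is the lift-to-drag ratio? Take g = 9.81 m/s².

Level flight ⇒ L = W = m·g = 525 × 9.81 = 5150.2 N.
q = ½ρv² = ½ × 1.1 × 32.3² = 573.8 Pa.
CL = W/(q·S) = 5150.2 / (573.8 × 10.1) = 0.8887.
CD = 0.0158 + 0.0253 × 0.8887² = 0.03578.
L/D = CL/CD = 0.8887 / 0.03578 = 24.8

L/D = 24.8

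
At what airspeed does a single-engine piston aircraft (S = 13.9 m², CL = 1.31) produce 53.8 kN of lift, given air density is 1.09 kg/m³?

v = 73.6 m/s

L = ½ρv²S·CL ⇒ v = √(2L/(ρ·S·CL))
v = √(2 × 53800 / (1.09 × 13.9 × 1.31)) = √5421 = 73.6 m/s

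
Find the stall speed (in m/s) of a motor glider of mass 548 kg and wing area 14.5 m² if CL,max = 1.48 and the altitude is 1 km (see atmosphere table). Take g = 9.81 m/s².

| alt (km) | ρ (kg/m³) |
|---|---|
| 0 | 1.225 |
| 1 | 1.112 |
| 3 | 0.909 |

At 1 km, from the table: ρ = 1.112 kg/m³.
Stall occurs when L = W at CL,max. W = mg = 548 × 9.81 = 5376 N.
V_stall = √(2W/(ρ·S·CL,max)) = √(2 × 5376 / (1.112 × 14.5 × 1.48))
V_stall = √450.6 = 21.2 m/s

V_stall = 21.2 m/s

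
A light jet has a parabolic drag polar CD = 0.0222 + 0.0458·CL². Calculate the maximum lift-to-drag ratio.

(L/D)max = 15.7

For CD = CD0 + K·CL², (L/D)max occurs at CL* = √(CD0/K) and equals 1/(2√(K·CD0)).
(L/D)max = 1/(2√(0.0458 × 0.0222)) = 1/(2 × 0.03189) = 15.7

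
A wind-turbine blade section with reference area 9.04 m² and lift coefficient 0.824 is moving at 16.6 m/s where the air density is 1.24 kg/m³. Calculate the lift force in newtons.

L = 1270 N

L = ½ρv²S·CL = ½ × 1.24 × 16.6² × 9.04 × 0.824 = 1270 N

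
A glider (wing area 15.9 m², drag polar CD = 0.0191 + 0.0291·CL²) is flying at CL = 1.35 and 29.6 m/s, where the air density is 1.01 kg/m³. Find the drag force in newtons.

D = 507 N

CD = 0.0191 + 0.0291 × 1.35² = 0.07213
D = ½ρv²S·CD = ½ × 1.01 × 29.6² × 15.9 × 0.07213 = 507 N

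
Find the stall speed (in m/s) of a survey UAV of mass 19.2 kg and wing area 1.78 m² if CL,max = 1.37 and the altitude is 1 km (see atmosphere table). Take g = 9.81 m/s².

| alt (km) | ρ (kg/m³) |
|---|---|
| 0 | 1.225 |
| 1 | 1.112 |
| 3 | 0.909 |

V_stall = 11.8 m/s

At 1 km, from the table: ρ = 1.112 kg/m³.
Weight W = mg = 19.2 × 9.81 = 188.4 N.
V_stall = √(2W/(ρ·S·CL,max)) = √(2 × 188.4 / (1.112 × 1.78 × 1.37))
V_stall = √138.9 = 11.8 m/s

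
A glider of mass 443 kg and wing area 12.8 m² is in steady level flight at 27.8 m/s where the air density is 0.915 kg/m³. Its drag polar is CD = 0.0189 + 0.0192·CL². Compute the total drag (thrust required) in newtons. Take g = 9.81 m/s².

D = 166 N

Level flight ⇒ L = W = m·g = 443 × 9.81 = 4345.8 N.
Dynamic pressure q = 0.5 × 0.915 × 27.8² = 353.6 Pa.
Required CL = L/(qS) = 4345.8/(353.6·12.8) = 0.9602.
CD = 0.0189 + 0.0192 × 0.9602² = 0.0366.
D = q·S·CD = 353.6 × 12.8 × 0.0366 = 165.7 N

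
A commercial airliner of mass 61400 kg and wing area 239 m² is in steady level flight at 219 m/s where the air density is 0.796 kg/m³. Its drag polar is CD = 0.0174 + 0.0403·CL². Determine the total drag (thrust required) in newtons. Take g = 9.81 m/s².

D = 82600 N

Level flight ⇒ L = W = m·g = 61400 × 9.81 = 6.0233×10^5 N.
Dynamic pressure q = 0.5 × 0.796 × 219² = 19090 Pa.
CL = W/(q·S) = 6.0233×10^5 / (19090 × 239) = 0.132.
CD = 0.0174 + 0.0403 × 0.132² = 0.0181.
D = q·S·CD = 19090 × 239 × 0.0181 = 82590 N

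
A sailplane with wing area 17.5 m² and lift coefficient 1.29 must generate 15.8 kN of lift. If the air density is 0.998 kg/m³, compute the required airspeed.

v = 37.5 m/s

L = ½ρv²S·CL ⇒ v = √(2L/(ρ·S·CL))
v = √(2 × 15800 / (0.998 × 17.5 × 1.29)) = √1403 = 37.5 m/s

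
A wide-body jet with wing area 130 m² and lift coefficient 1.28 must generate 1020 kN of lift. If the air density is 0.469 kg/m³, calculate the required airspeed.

v = 162 m/s

L = ½ρv²S·CL ⇒ v = √(2L/(ρ·S·CL))
v = √(2 × 1.02×10^6 / (0.469 × 130 × 1.28)) = √26140 = 162 m/s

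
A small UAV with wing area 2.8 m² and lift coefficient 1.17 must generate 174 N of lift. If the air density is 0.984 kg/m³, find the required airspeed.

v = 10.4 m/s

L = ½ρv²S·CL ⇒ v = √(2L/(ρ·S·CL))
v = √(2 × 174 / (0.984 × 2.8 × 1.17)) = √108 = 10.4 m/s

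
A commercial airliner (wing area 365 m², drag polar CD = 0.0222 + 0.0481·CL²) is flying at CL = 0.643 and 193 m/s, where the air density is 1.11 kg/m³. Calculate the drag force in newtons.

D = 3.18×10^5 N

CD = 0.0222 + 0.0481 × 0.643² = 0.04209
D = ½ρv²S·CD = ½ × 1.11 × 193² × 365 × 0.04209 = 3.18×10^5 N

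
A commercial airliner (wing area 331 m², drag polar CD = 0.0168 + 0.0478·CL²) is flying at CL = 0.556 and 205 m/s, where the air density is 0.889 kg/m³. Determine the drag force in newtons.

D = 1.95×10^5 N

CD = 0.0168 + 0.0478 × 0.556² = 0.03158
D = ½ρv²S·CD = ½ × 0.889 × 205² × 331 × 0.03158 = 1.95×10^5 N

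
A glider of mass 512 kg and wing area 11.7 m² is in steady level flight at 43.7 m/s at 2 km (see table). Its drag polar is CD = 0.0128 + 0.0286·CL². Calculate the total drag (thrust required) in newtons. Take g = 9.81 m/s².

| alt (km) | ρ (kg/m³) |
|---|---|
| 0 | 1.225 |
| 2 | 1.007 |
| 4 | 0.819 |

At 2 km, from the table: ρ = 1.007 kg/m³.
Level flight ⇒ L = W = m·g = 512 × 9.81 = 5022.7 N.
Dynamic pressure q = 0.5 × 1.007 × 43.7² = 961.5 Pa.
CL = 2W/(ρv²S) = 2×5022.7/(1.007×43.7²×11.7) = 0.4465.
CD = 0.0128 + 0.0286 × 0.4465² = 0.0185.
D = q·S·CD = 961.5 × 11.7 × 0.0185 = 208.1 N

D = 208 N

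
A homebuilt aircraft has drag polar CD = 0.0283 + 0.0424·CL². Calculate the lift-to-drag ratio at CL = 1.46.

L/D = 12.3

CD = 0.0283 + 0.0424 × 1.46² = 0.1187
L/D = CL/CD = 1.46 / 0.1187 = 12.3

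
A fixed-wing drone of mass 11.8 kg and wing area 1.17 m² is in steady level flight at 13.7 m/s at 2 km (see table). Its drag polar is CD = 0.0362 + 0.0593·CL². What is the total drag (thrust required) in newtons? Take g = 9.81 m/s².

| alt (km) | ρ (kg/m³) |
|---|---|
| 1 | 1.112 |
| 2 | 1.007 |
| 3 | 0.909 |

At 2 km, from the table: ρ = 1.007 kg/m³.
In steady level flight, lift balances weight: W = mg = 11.8 × 9.81 = 115.76 N.
Dynamic pressure q = 0.5 × 1.007 × 13.7² = 94.5 Pa.
Required CL = L/(qS) = 115.76/(94.5·1.17) = 1.047.
CD = 0.0362 + 0.0593 × 1.047² = 0.1012.
D = q·S·CD = 94.5 × 1.17 × 0.1012 = 11.19 N

D = 11.2 N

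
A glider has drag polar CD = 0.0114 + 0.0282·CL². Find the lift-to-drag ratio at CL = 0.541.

L/D = 27.5

CD = 0.0114 + 0.0282 × 0.541² = 0.01965
L/D = CL/CD = 0.541 / 0.01965 = 27.5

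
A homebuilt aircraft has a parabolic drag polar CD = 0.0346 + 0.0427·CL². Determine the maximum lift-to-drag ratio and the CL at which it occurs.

For CD = CD0 + K·CL², (L/D)max occurs at CL* = √(CD0/K) and equals 1/(2√(K·CD0)).
(L/D)max = 1/(2√(0.0427 × 0.0346)) = 1/(2 × 0.03844) = 13
CL* = √(0.0346/0.0427) = 0.9

(L/D)max = 13, at CL = 0.9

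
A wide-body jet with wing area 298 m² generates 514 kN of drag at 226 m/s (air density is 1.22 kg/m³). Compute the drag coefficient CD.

From D = ½ρv²S·CD, rearranging gives CD = 2D/(ρv²S).
CD = 2 × 5.14×10^5 / (1.22 × 226² × 298) = 0.0554

CD = 0.0554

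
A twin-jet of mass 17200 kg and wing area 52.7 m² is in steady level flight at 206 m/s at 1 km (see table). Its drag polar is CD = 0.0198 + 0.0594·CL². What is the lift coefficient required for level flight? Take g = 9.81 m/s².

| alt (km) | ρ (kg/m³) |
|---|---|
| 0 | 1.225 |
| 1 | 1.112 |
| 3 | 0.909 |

CL = 0.136

At 1 km, from the table: ρ = 1.112 kg/m³.
In steady level flight, lift balances weight: W = mg = 17200 × 9.81 = 1.6873×10^5 N.
Dynamic pressure q = 0.5 × 1.112 × 206² = 23590 Pa.
Required CL = L/(qS) = 1.6873×10^5/(23590·52.7) = 0.1357.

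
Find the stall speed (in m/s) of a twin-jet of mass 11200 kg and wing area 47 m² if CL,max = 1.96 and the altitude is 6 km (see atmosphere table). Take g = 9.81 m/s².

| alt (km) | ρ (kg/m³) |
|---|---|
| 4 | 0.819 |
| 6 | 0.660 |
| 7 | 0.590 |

At 6 km, from the table: ρ = 0.660 kg/m³.
Weight W = mg = 11200 × 9.81 = 1.099×10^5 N.
V_stall = √(2W/(ρ·S·CL,max)) = √(2 × 1.099×10^5 / (0.66 × 47 × 1.96))
V_stall = √3614 = 60.1 m/s

V_stall = 60.1 m/s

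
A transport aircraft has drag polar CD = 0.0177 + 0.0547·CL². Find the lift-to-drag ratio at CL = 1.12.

L/D = 13

CD = 0.0177 + 0.0547 × 1.12² = 0.08632
L/D = CL/CD = 1.12 / 0.08632 = 13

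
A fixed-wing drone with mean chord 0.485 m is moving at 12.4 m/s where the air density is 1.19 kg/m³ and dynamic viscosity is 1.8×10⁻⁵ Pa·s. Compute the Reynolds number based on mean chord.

Re = ρ·v·c/μ = 1.19 × 12.4 × 0.485 / (1.8×10⁻⁵) = 3.98×10^5

Re = 3.98×10^5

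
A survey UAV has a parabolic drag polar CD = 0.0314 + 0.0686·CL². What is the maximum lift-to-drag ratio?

(L/D)max = 10.8

For CD = CD0 + K·CL², (L/D)max occurs at CL* = √(CD0/K) and equals 1/(2√(K·CD0)).
(L/D)max = 1/(2√(0.0686 × 0.0314)) = 1/(2 × 0.04641) = 10.8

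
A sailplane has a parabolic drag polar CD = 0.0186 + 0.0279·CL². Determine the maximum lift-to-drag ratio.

For CD = CD0 + K·CL², (L/D)max occurs at CL* = √(CD0/K) and equals 1/(2√(K·CD0)).
(L/D)max = 1/(2√(0.0279 × 0.0186)) = 1/(2 × 0.02278) = 21.9

(L/D)max = 21.9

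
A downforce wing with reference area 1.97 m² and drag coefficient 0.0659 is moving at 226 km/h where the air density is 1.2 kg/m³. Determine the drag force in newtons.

D = 307 N

Convert speed: v = 226 km/h ÷ 3.6 = 62.78 m/s.
D = ½ρv²S·CD = ½ × 1.2 × 62.78² × 1.97 × 0.0659 = 307 N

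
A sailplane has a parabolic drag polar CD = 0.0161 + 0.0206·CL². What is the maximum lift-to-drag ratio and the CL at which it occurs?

For CD = CD0 + K·CL², (L/D)max occurs at CL* = √(CD0/K) and equals 1/(2√(K·CD0)).
(L/D)max = 1/(2√(0.0206 × 0.0161)) = 1/(2 × 0.01821) = 27.5
CL* = √(0.0161/0.0206) = 0.884

(L/D)max = 27.5, at CL = 0.884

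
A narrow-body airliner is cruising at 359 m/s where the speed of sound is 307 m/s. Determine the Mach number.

M = 1.17

M = v/a = 359 / 307 = 1.17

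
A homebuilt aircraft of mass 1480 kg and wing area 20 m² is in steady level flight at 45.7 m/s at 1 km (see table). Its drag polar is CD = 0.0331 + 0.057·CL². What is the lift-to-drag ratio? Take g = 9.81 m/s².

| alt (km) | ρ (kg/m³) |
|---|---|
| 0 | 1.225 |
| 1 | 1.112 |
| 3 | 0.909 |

L/D = 11.3

At 1 km, from the table: ρ = 1.112 kg/m³.
Level flight ⇒ L = W = m·g = 1480 × 9.81 = 14519 N.
Dynamic pressure q = 0.5 × 1.112 × 45.7² = 1161 Pa.
CL = W/(q·S) = 14519 / (1161 × 20) = 0.6252.
CD = 0.0331 + 0.057 × 0.6252² = 0.05538.
L/D = CL/CD = 0.6252 / 0.05538 = 11.3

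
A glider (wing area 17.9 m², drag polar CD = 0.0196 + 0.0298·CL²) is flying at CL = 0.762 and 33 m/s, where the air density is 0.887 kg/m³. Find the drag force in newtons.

CD = 0.0196 + 0.0298 × 0.762² = 0.0369
D = ½ρv²S·CD = ½ × 0.887 × 33² × 17.9 × 0.0369 = 319 N

D = 319 N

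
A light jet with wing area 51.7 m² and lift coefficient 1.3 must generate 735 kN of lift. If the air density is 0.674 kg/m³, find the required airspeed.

v = 180 m/s

L = ½ρv²S·CL ⇒ v = √(2L/(ρ·S·CL))
v = √(2 × 7.35×10^5 / (0.674 × 51.7 × 1.3)) = √32450 = 180 m/s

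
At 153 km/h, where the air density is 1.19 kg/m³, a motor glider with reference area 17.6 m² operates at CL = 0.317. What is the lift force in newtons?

L = 6000 N

Convert speed: v = 153 km/h ÷ 3.6 = 42.5 m/s.
L = ½ρv²S·CL = ½ × 1.19 × 42.5² × 17.6 × 0.317 = 6000 N ≈ 6 kN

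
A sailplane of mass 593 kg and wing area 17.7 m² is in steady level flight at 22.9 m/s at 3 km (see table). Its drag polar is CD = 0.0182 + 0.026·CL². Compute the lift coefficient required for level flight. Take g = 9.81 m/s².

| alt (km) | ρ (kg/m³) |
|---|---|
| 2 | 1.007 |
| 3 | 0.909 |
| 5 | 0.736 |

CL = 1.38

At 3 km, from the table: ρ = 0.909 kg/m³.
Level flight ⇒ L = W = m·g = 593 × 9.81 = 5817.3 N.
q = ½ρv² = ½ × 0.909 × 22.9² = 238.3 Pa.
Required CL = L/(qS) = 5817.3/(238.3·17.7) = 1.379.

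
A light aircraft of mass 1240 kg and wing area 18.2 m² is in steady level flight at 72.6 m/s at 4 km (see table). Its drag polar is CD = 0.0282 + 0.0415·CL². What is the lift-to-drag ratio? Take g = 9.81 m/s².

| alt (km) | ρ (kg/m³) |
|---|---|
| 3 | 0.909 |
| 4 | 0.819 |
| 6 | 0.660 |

L/D = 9.62

At 4 km, from the table: ρ = 0.819 kg/m³.
Weight W = mg = 1240 × 9.81 = 12164 N; in level flight L = W.
Dynamic pressure q = 0.5 × 0.819 × 72.6² = 2158 Pa.
Required CL = L/(qS) = 12164/(2158·18.2) = 0.3097.
CD = 0.0282 + 0.0415 × 0.3097² = 0.03218.
L/D = CL/CD = 0.3097 / 0.03218 = 9.62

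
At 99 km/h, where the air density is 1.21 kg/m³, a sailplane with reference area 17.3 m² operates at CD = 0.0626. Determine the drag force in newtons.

Convert speed: v = 99 km/h ÷ 3.6 = 27.5 m/s.
Dynamic pressure q = ½ρv² = ½ × 1.21 × 27.5² = 457.5 Pa.
D = q·S·CD = 457.5 × 17.3 × 0.0626 = 495 N

D = 495 N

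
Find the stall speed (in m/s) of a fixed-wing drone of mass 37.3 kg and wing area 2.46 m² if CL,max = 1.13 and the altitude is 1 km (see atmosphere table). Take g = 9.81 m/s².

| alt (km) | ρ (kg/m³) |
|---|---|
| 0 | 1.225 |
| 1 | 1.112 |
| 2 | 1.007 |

V_stall = 15.4 m/s

At 1 km, from the table: ρ = 1.112 kg/m³.
Weight W = mg = 37.3 × 9.81 = 365.9 N.
From L = ½ρV²S·CL,max = W: V_stall = √(2W/(ρSCL,max)) = √(2·365.9/(1.112·2.46·1.13))
V_stall = √236.7 = 15.4 m/s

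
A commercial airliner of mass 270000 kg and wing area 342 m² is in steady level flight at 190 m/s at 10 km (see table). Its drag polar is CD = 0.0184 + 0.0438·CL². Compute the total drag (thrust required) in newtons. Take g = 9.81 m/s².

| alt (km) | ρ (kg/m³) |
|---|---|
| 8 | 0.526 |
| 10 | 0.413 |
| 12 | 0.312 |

D = 1.67×10^5 N

At 10 km, from the table: ρ = 0.413 kg/m³.
In steady level flight, lift balances weight: W = mg = 270000 × 9.81 = 2.6487×10^6 N.
Dynamic pressure q = 0.5 × 0.413 × 190² = 7455 Pa.
CL = 2W/(ρv²S) = 2×2.6487×10^6/(0.413×190²×342) = 1.039.
CD = 0.0184 + 0.0438 × 1.039² = 0.06568.
D = q·S·CD = 7455 × 342 × 0.06568 = 1.674×10^5 N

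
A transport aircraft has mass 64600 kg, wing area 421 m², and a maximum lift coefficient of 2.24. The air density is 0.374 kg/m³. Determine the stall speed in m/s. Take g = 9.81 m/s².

V_stall = 59.9 m/s

At stall, lift equals weight: L = W = m·g = 64600 × 9.81 = 6.337×10^5 N.
V_stall = √(2W/(ρ·S·CL,max)) = √(2 × 6.337×10^5 / (0.374 × 421 × 2.24))
V_stall = √3594 = 59.9 m/s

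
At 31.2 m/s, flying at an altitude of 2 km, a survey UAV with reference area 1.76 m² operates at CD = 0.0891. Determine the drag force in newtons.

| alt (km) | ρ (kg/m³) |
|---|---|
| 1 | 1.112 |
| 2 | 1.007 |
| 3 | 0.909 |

At 2 km, from the table: ρ = 1.007 kg/m³.
Dynamic pressure q = ½ρv² = ½ × 1.007 × 31.2² = 490.1 Pa.
D = q·S·CD = 490.1 × 1.76 × 0.0891 = 76.9 N

D = 76.9 N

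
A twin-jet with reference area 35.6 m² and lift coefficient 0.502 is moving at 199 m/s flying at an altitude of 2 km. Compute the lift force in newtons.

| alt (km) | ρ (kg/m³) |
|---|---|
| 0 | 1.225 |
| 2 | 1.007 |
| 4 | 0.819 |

L = 3.56×10^5 N

At 2 km, from the table: ρ = 1.007 kg/m³.
L = ½ρv²S·CL = ½ × 1.007 × 199² × 35.6 × 0.502 = 3.56×10^5 N ≈ 356 kN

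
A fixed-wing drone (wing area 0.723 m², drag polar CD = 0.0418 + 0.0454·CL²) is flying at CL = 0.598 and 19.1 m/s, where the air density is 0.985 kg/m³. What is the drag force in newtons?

CD = 0.0418 + 0.0454 × 0.598² = 0.05804
D = ½ρv²S·CD = ½ × 0.985 × 19.1² × 0.723 × 0.05804 = 7.54 N

D = 7.54 N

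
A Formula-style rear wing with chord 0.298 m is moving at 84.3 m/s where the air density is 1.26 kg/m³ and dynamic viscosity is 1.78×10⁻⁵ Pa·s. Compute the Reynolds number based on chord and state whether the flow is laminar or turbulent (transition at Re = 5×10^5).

Re = ρ·v·c/μ = 1.26 × 84.3 × 0.298 / (1.78×10⁻⁵) = 1.78×10^6
Since 1.78×10^6 > 5×10^5, the flow is turbulent.

Re = 1.78×10^6 (turbulent)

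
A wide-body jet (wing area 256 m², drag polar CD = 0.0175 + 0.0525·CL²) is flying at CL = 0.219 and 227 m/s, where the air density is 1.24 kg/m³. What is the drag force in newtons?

CD = 0.0175 + 0.0525 × 0.219² = 0.02002
D = ½ρv²S·CD = ½ × 1.24 × 227² × 256 × 0.02002 = 1.64×10^5 N

D = 1.64×10^5 N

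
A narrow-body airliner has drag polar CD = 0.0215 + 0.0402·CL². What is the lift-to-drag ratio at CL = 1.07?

CD = 0.0215 + 0.0402 × 1.07² = 0.06752
L/D = CL/CD = 1.07 / 0.06752 = 15.8

L/D = 15.8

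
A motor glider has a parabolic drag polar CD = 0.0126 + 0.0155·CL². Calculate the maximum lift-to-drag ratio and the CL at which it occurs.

(L/D)max = 35.8, at CL = 0.902

For CD = CD0 + K·CL², (L/D)max occurs at CL* = √(CD0/K) and equals 1/(2√(K·CD0)).
(L/D)max = 1/(2√(0.0155 × 0.0126)) = 1/(2 × 0.01397) = 35.8
CL* = √(0.0126/0.0155) = 0.902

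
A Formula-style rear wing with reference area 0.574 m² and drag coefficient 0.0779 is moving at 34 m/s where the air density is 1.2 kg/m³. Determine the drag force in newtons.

D = 31 N

D = ½ρv²S·CD = ½ × 1.2 × 34² × 0.574 × 0.0779 = 31 N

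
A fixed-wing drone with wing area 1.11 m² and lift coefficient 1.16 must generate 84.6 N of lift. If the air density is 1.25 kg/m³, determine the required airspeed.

L = ½ρv²S·CL ⇒ v = √(2L/(ρ·S·CL))
v = √(2 × 84.6 / (1.25 × 1.11 × 1.16)) = √105.1 = 10.3 m/s

v = 10.3 m/s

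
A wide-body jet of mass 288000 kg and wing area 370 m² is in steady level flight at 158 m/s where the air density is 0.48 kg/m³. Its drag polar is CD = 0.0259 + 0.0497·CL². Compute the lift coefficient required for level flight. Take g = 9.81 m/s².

Level flight ⇒ L = W = m·g = 288000 × 9.81 = 2.8253×10^6 N.
q = ½ρv² = ½ × 0.48 × 158² = 5991 Pa.
CL = W/(q·S) = 2.8253×10^6 / (5991 × 370) = 1.274.

CL = 1.27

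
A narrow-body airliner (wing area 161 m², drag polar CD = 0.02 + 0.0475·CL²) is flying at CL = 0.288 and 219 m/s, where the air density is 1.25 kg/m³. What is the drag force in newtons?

CD = 0.02 + 0.0475 × 0.288² = 0.02394
D = ½ρv²S·CD = ½ × 1.25 × 219² × 161 × 0.02394 = 1.16×10^5 N

D = 1.16×10^5 N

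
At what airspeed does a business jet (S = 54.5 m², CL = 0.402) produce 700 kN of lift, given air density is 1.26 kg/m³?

v = 225 m/s

L = ½ρv²S·CL ⇒ v = √(2L/(ρ·S·CL))
v = √(2 × 7×10^5 / (1.26 × 54.5 × 0.402)) = √50710 = 225 m/s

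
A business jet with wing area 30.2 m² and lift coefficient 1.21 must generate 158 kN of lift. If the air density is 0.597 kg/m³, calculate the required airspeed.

L = ½ρv²S·CL ⇒ v = √(2L/(ρ·S·CL))
v = √(2 × 1.58×10^5 / (0.597 × 30.2 × 1.21)) = √14490 = 120 m/s

v = 120 m/s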